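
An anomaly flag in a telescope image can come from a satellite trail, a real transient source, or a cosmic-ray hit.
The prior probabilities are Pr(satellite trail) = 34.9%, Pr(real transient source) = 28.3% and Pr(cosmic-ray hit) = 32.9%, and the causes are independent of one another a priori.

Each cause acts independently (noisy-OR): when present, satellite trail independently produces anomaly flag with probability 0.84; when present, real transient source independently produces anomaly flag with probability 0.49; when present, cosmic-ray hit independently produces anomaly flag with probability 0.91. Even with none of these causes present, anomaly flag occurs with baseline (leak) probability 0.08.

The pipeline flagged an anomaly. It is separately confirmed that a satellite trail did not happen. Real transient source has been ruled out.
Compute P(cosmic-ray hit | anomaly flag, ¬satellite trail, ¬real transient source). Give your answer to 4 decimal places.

Under noisy-OR, P(anomaly flag | causes) = 1 − (1−0.08)·∏(1−qᵢ) over the active causes.
By total probability over both values of cosmic-ray hit:
  P(anomaly flag | ¬satellite trail, ¬real transient source) = 0.08*0.671 + 0.9172*0.329
        = 0.053680 + 0.301759 = 0.355439
The terms with cosmic-ray hit present sum to 0.301759, so
  P(cosmic-ray hit | anomaly flag, ¬satellite trail, ¬real transient source) = 0.301759 / 0.355439 ≈ 0.8490

P(cosmic-ray hit | anomaly flag, ¬satellite trail, ¬real transient source) ≈ 0.8490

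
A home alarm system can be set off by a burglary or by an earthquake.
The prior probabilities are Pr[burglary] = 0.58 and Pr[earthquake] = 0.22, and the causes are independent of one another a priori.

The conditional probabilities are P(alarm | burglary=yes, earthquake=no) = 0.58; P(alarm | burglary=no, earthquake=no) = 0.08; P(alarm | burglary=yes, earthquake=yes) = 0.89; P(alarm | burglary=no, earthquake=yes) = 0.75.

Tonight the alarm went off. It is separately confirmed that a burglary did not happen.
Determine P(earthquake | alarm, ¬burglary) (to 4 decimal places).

P(earthquake | alarm, ¬burglary) ≈ 0.7256

P(alarm | ¬burglary) = 0.08×0.78 + 0.75×0.22 = 0.062400 + 0.165000 = 0.227400
The earthquake-present share is 0.75×0.22 = 0.165000.
So P(earthquake | alarm, ¬burglary) = 0.165000/0.227400 ≈ 0.7256.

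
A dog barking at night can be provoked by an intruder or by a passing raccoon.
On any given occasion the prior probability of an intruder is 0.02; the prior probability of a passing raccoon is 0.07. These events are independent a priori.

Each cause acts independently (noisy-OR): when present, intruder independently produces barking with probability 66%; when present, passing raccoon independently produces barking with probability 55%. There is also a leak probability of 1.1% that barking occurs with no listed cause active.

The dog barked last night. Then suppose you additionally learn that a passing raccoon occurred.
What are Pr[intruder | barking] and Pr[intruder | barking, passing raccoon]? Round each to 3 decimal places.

Under noisy-OR, P(barking | causes) = 1 − (1−0.011)·∏(1−qᵢ) over the active causes.
Sum P(barking|·) weighted by the priors over the 4 (intruder, passing raccoon) configurations:
  P(barking) = 0.011×0.98×0.93 + 0.55495×0.98×0.07 + 0.66374×0.02×0.93 + 0.848683×0.02×0.07
        = 0.010025 + 0.038070 + 0.012346 + 0.001188 = 0.061629
The terms with intruder present sum to 0.013534, so
  P(intruder | barking) = 0.013534 / 0.061629 ≈ 0.220

Now condition on the additional information:
Enumerate both values of intruder and weight by the priors:
  P(barking | passing raccoon) = 0.55495·0.98 + 0.848683·0.02
        = 0.543851 + 0.016974 = 0.560825
The terms with intruder present sum to 0.016974, so
  P(intruder | barking, passing raccoon) = 0.016974 / 0.560825 ≈ 0.030

Pr[intruder | barking] ≈ 0.220; Pr[intruder | barking, passing raccoon] ≈ 0.030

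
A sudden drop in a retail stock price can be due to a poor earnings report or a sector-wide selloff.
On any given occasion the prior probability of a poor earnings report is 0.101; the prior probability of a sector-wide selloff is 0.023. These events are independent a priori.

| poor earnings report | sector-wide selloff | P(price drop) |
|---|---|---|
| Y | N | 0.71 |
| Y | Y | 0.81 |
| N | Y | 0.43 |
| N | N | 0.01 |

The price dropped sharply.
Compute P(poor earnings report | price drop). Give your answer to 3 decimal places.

P(poor earnings report | price drop) ≈ 0.803

P(price drop) = 0.01*0.899*0.977 + 0.43*0.899*0.023 + 0.71*0.101*0.977 + 0.81*0.101*0.023 = 0.008783 + 0.008891 + 0.070061 + 0.001882 = 0.089617
Of this, 0.071943 comes from 0.070061 + 0.001882 (the poor earnings report=true cases).
So P(poor earnings report | price drop) = 0.071943/0.089617 ≈ 0.803.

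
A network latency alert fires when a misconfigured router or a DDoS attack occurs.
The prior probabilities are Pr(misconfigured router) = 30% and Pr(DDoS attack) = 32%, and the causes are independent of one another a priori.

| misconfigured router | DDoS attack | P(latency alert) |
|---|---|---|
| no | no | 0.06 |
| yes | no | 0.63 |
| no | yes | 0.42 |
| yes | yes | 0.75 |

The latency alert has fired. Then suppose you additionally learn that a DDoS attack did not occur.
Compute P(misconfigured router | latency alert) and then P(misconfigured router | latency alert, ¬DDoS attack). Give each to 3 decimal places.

By total probability over the 4 (misconfigured router, DDoS attack) configurations:
  P(latency alert) = 0.06·0.7·0.68 + 0.42·0.7·0.32 + 0.63·0.3·0.68 + 0.75·0.3·0.32
        = 0.028560 + 0.094080 + 0.128520 + 0.072000 = 0.323160
Keeping only the misconfigured router-present terms gives 0.200520, so
  P(misconfigured router | latency alert) = 0.200520 / 0.323160 ≈ 0.620

With the extra evidence:
Weight on misconfigured router=true, given the evidence: 0.63×0.3 = 0.189000
Denominator P(latency alert | ¬DDoS attack): 0.06×0.7 + 0.63×0.3 = 0.231000
P(misconfigured router | latency alert, ¬DDoS attack) = 0.189000/0.231000 ≈ 0.818
Ruling out DDoS attack raises the posterior on misconfigured router — the flip side of explaining away.

P(misconfigured router | latency alert) ≈ 0.620; P(misconfigured router | latency alert, ¬DDoS attack) ≈ 0.818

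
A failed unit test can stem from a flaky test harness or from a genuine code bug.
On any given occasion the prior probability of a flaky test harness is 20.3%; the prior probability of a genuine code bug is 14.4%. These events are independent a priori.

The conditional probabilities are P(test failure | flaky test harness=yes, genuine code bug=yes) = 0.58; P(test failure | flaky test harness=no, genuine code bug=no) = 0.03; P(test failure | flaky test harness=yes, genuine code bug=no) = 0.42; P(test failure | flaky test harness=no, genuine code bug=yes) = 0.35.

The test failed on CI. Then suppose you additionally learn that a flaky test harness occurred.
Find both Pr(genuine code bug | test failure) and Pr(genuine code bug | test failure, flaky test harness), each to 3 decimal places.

Pr(genuine code bug | test failure) ≈ 0.379; Pr(genuine code bug | test failure, flaky test harness) ≈ 0.189

Numerator (weight on configurations with genuine code bug): 0.040169 + 0.016955 = 0.057124
Denominator P(test failure): 0.03*0.797*0.856 + 0.35*0.797*0.144 + 0.42*0.203*0.856 + 0.58*0.203*0.144 = 0.150574
P(genuine code bug | test failure) = 0.057124/0.150574 ≈ 0.379

Now condition on the additional information:
Numerator (weight on configurations with genuine code bug): 0.58×0.144 = 0.083520
Normalizer over all consistent configurations: 0.42×0.856 + 0.58×0.144 = 0.443040
Posterior = 0.083520 / 0.443040 ≈ 0.189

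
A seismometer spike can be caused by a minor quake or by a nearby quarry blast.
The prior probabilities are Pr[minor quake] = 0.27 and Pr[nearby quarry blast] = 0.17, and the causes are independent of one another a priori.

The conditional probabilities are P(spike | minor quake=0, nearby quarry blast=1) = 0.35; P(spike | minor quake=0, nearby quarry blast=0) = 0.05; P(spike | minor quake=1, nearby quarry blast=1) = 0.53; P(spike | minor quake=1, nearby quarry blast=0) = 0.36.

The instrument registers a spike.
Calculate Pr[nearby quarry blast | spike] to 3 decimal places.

Pr[nearby quarry blast | spike] ≈ 0.379

For the numerator, keep only nearby quarry blast=true terms: 0.043435 + 0.024327 = 0.067762
Denominator P(spike): 0.05×0.73×0.83 + 0.35×0.73×0.17 + 0.36×0.27×0.83 + 0.53×0.27×0.17 = 0.178733
Posterior = 0.067762 / 0.178733 ≈ 0.379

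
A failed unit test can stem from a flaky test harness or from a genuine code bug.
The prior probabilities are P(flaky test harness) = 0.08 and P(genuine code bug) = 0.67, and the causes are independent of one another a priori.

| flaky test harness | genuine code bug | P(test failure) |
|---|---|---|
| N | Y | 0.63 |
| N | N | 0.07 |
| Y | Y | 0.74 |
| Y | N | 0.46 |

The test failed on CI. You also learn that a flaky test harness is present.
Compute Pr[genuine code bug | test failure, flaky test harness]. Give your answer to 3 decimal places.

Numerator (weight on configurations with genuine code bug): 0.74×0.67 = 0.495800
Normalizer over all consistent configurations: 0.46×0.33 + 0.74×0.67 = 0.647600
P(genuine code bug | test failure, flaky test harness) = 0.495800/0.647600 ≈ 0.766

Pr[genuine code bug | test failure, flaky test harness] ≈ 0.766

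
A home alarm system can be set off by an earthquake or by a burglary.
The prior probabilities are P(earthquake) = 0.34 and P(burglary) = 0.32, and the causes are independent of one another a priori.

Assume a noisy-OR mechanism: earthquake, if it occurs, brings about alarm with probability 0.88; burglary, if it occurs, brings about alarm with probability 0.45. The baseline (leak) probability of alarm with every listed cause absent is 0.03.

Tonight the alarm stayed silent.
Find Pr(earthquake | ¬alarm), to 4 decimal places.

Pr(earthquake | ¬alarm) ≈ 0.0582

Under noisy-OR, P(alarm | causes) = 1 − (1−0.03)·∏(1−qᵢ) over the active causes.
Weight on earthquake=true, given the evidence: 0.026912 + 0.006965 = 0.033877
Normalizer over all consistent configurations: 0.97*0.66*0.68 + 0.5335*0.66*0.32 + 0.1164*0.34*0.68 + 0.06402*0.34*0.32 = 0.581888
P(earthquake | ¬alarm) = 0.033877/0.581888 ≈ 0.0582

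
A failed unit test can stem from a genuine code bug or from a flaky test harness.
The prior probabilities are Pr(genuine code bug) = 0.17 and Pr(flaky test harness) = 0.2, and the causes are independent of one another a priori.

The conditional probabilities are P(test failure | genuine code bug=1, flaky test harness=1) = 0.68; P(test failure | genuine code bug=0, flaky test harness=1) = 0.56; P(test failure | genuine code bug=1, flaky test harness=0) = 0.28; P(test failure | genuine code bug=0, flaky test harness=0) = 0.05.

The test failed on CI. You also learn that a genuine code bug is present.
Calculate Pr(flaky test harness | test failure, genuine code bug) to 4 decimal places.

Numerator (weight on configurations with flaky test harness): 0.68×0.2 = 0.136000
Denominator P(test failure | genuine code bug): 0.28×0.8 + 0.68×0.2 = 0.360000
Posterior = 0.136000 / 0.360000 ≈ 0.3778

Pr(flaky test harness | test failure, genuine code bug) ≈ 0.3778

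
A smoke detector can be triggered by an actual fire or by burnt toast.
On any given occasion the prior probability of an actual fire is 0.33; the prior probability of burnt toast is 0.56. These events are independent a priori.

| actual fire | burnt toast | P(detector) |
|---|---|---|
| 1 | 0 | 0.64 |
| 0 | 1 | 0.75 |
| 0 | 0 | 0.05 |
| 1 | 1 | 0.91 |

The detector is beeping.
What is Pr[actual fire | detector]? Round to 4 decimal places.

For the numerator, keep only actual fire=true terms: 0.092928 + 0.168168 = 0.261096
Denominator P(detector): 0.05*0.67*0.44 + 0.75*0.67*0.56 + 0.64*0.33*0.44 + 0.91*0.33*0.56 = 0.557236
P(actual fire | detector) = 0.261096/0.557236 ≈ 0.4686

Pr[actual fire | detector] ≈ 0.4686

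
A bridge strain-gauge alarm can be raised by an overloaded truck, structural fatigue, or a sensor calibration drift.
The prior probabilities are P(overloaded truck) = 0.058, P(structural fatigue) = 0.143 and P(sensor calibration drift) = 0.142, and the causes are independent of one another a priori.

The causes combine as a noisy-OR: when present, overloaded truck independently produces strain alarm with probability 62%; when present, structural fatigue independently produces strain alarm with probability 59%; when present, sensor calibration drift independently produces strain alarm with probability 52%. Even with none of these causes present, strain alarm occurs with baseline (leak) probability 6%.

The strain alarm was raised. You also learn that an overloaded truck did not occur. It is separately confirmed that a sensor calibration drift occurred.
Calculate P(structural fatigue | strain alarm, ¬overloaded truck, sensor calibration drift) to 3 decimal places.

P(structural fatigue | strain alarm, ¬overloaded truck, sensor calibration drift) ≈ 0.199

Under noisy-OR, P(strain alarm | causes) = 1 − (1−0.06)·∏(1−qᵢ) over the active causes.
P(strain alarm | ¬overloaded truck, sensor calibration drift) = 0.5488*0.857 + 0.815008*0.143 = 0.470322 + 0.116546 = 0.586868
Of this, 0.116546 comes from 0.815008*0.143 (the structural fatigue=true cases).
Hence the posterior is 0.116546/0.586868 ≈ 0.199.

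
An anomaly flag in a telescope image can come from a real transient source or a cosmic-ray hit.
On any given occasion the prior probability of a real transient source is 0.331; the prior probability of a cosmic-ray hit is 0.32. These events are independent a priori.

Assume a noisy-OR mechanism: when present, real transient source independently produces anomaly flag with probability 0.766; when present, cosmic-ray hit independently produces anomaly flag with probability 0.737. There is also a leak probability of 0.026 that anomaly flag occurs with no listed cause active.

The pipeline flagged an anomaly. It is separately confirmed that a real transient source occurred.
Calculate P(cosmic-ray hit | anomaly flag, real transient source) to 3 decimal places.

P(cosmic-ray hit | anomaly flag, real transient source) ≈ 0.364

Under noisy-OR, P(anomaly flag | causes) = 1 − (1−0.026)·∏(1−qᵢ) over the active causes.
Weight on cosmic-ray hit=true, given the evidence: 0.940058×0.32 = 0.300819
Normalizer over all consistent configurations: 0.772084×0.68 + 0.940058×0.32 = 0.825836
Posterior = 0.300819 / 0.825836 ≈ 0.364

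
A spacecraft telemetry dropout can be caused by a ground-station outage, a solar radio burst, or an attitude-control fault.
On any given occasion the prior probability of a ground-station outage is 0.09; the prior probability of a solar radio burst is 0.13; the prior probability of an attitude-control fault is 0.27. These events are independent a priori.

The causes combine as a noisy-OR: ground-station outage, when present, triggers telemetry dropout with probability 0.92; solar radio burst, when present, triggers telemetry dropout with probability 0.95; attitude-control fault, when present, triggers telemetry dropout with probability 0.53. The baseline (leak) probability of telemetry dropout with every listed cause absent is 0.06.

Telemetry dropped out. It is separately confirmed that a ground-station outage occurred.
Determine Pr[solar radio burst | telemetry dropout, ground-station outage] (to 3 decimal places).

Under noisy-OR, P(telemetry dropout | causes) = 1 − (1−0.06)·∏(1−qᵢ) over the active causes.
Weight on solar radio burst=true, given the evidence: 0.094543 + 0.035038 = 0.129581
The normalizing constant is 0.9248*0.87*0.73 + 0.964656*0.87*0.27 + 0.99624*0.13*0.73 + 0.998233*0.13*0.27 = 0.943519
Posterior = 0.129581 / 0.943519 ≈ 0.137

Pr[solar radio burst | telemetry dropout, ground-station outage] ≈ 0.137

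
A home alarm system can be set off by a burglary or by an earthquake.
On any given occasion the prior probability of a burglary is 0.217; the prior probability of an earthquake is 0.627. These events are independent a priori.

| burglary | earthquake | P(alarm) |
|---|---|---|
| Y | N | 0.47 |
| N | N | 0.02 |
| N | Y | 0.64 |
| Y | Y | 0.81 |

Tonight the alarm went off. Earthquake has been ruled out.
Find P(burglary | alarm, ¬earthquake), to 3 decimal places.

P(burglary | alarm, ¬earthquake) ≈ 0.867

Sum P(alarm|·) weighted by the priors over both values of burglary:
  P(alarm | ¬earthquake) = 0.02*0.783 + 0.47*0.217
        = 0.015660 + 0.101990 = 0.117650
Keeping only the burglary-present terms gives 0.101990, so
  P(burglary | alarm, ¬earthquake) = 0.101990 / 0.117650 ≈ 0.867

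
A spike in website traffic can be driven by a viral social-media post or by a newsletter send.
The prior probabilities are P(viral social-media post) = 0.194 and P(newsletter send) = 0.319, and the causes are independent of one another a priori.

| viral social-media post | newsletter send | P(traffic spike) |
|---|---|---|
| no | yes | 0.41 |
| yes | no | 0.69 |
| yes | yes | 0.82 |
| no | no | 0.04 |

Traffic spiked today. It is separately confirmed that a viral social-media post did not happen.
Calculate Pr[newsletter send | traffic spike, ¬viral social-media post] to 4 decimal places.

Pr[newsletter send | traffic spike, ¬viral social-media post] ≈ 0.8276

Sum P(traffic spike|·) weighted by the priors over both values of newsletter send:
  P(traffic spike | ¬viral social-media post) = 0.04×0.681 + 0.41×0.319
        = 0.027240 + 0.130790 = 0.158030
Configurations with newsletter send contribute 0.130790, so
  P(newsletter send | traffic spike, ¬viral social-media post) = 0.130790 / 0.158030 ≈ 0.8276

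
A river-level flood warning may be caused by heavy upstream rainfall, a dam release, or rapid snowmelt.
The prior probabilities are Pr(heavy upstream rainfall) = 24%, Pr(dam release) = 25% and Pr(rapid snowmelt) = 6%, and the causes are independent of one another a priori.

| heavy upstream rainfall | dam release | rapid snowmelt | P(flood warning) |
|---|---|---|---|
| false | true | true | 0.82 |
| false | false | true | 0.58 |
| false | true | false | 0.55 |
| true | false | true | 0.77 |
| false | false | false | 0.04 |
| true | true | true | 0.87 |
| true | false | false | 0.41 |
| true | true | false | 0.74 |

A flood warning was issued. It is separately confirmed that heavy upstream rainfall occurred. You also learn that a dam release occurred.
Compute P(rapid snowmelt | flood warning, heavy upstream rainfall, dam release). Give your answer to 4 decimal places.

By total probability over both values of rapid snowmelt:
  P(flood warning | heavy upstream rainfall, dam release) = 0.74*0.94 + 0.87*0.06
        = 0.695600 + 0.052200 = 0.747800
Keeping only the rapid snowmelt-present terms gives 0.052200, so
  P(rapid snowmelt | flood warning, heavy upstream rainfall, dam release) = 0.052200 / 0.747800 ≈ 0.0698

P(rapid snowmelt | flood warning, heavy upstream rainfall, dam release) ≈ 0.0698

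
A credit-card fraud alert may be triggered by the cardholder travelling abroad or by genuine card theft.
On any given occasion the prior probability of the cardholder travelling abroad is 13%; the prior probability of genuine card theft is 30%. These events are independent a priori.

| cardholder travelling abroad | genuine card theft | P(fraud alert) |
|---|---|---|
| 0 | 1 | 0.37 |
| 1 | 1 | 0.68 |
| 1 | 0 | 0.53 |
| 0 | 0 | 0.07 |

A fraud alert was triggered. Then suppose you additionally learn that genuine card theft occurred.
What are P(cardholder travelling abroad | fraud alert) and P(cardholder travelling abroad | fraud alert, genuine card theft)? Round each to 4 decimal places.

P(fraud alert) = 0.07×0.87×0.7 + 0.37×0.87×0.3 + 0.53×0.13×0.7 + 0.68×0.13×0.3 = 0.042630 + 0.096570 + 0.048230 + 0.026520 = 0.213950
Of this, 0.074750 comes from 0.048230 + 0.026520 (the cardholder travelling abroad=true cases).
P(cardholder travelling abroad | fraud alert) = 0.074750 / 0.213950 ≈ 0.3494

Now also conditioning on genuine card theft=true:
Sum P(fraud alert|·) weighted by the priors over both values of cardholder travelling abroad:
  P(fraud alert | genuine card theft) = 0.37*0.87 + 0.68*0.13
        = 0.321900 + 0.088400 = 0.410300
Configurations with cardholder travelling abroad contribute 0.088400, so
  P(cardholder travelling abroad | fraud alert, genuine card theft) = 0.088400 / 0.410300 ≈ 0.2155

P(cardholder travelling abroad | fraud alert) ≈ 0.3494; P(cardholder travelling abroad | fraud alert, genuine card theft) ≈ 0.2155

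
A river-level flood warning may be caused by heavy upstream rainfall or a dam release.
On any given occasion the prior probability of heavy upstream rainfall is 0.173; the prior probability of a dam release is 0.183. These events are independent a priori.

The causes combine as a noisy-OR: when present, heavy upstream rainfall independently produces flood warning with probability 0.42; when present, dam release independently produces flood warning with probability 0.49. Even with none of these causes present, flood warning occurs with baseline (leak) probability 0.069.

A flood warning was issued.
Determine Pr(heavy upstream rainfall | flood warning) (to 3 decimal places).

Under noisy-OR, P(flood warning | causes) = 1 − (1−0.069)·∏(1−qᵢ) over the active causes.
P(flood warning) = 0.069·0.827·0.817 + 0.52519·0.827·0.183 + 0.46002·0.173·0.817 + 0.72461·0.173·0.183 = 0.046620 + 0.079483 + 0.065020 + 0.022940 = 0.214063
The heavy upstream rainfall-present share is 0.065020 + 0.022940 = 0.087960.
So P(heavy upstream rainfall | flood warning) = 0.087960/0.214063 ≈ 0.411.

Pr(heavy upstream rainfall | flood warning) ≈ 0.411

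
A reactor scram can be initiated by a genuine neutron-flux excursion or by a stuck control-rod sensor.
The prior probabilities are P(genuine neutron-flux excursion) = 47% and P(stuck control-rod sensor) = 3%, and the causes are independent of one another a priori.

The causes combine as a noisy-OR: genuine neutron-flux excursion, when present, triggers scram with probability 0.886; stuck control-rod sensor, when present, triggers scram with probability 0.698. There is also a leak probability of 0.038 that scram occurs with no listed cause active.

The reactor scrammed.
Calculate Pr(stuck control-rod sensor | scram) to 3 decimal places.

Pr(stuck control-rod sensor | scram) ≈ 0.055

Under noisy-OR, P(scram | causes) = 1 − (1−0.038)·∏(1−qᵢ) over the active causes.
Sum P(scram|·) weighted by the priors over the 4 (genuine neutron-flux excursion, stuck control-rod sensor) configurations:
  P(scram) = 0.038*0.53*0.97 + 0.709476*0.53*0.03 + 0.890332*0.47*0.97 + 0.96688*0.47*0.03
        = 0.019536 + 0.011281 + 0.405902 + 0.013633 = 0.450352
The terms with stuck control-rod sensor present sum to 0.024914, so
  P(stuck control-rod sensor | scram) = 0.024914 / 0.450352 ≈ 0.055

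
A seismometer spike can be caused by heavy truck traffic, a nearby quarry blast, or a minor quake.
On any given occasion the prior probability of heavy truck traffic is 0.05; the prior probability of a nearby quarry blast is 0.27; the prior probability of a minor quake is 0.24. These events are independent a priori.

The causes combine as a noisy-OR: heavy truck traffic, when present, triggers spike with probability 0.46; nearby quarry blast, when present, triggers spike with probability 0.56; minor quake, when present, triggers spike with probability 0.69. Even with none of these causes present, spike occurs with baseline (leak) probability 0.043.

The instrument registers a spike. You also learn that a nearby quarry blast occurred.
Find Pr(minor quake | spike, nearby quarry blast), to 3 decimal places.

Under noisy-OR, P(spike | causes) = 1 − (1−0.043)·∏(1−qᵢ) over the active causes.
For the numerator, keep only minor quake=true terms: 0.198238 + 0.011154 = 0.209392
Normalizer over all consistent configurations: 0.57892·0.95·0.76 + 0.869465·0.95·0.24 + 0.772617·0.05·0.76 + 0.929511·0.05·0.24 = 0.656731
Posterior = 0.209392 / 0.656731 ≈ 0.319

Pr(minor quake | spike, nearby quarry blast) ≈ 0.319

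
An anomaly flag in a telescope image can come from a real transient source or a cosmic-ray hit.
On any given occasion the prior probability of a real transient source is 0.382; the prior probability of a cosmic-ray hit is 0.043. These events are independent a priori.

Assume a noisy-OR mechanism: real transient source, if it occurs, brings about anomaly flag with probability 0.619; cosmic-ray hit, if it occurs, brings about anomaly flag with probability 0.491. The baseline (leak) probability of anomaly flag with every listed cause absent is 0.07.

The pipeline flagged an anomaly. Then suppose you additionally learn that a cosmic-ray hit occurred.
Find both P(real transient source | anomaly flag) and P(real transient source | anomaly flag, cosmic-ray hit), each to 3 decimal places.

P(real transient source | anomaly flag) ≈ 0.818; P(real transient source | anomaly flag, cosmic-ray hit) ≈ 0.490

Under noisy-OR, P(anomaly flag | causes) = 1 − (1−0.07)·∏(1−qᵢ) over the active causes.
By total probability over the 4 (real transient source, cosmic-ray hit) configurations:
  P(anomaly flag) = 0.07*0.618*0.957 + 0.52663*0.618*0.043 + 0.64567*0.382*0.957 + 0.819646*0.382*0.043
        = 0.041400 + 0.013995 + 0.236040 + 0.013464 = 0.304899
The terms with real transient source present sum to 0.249504, so
  P(real transient source | anomaly flag) = 0.249504 / 0.304899 ≈ 0.818

With the extra evidence:
Numerator (weight on configurations with real transient source): 0.819646·0.382 = 0.313105
The normalizing constant is 0.52663·0.618 + 0.819646·0.382 = 0.638562
Posterior = 0.313105 / 0.638562 ≈ 0.490
The drop from 0.818 to 0.490 is the explaining-away (discounting) effect.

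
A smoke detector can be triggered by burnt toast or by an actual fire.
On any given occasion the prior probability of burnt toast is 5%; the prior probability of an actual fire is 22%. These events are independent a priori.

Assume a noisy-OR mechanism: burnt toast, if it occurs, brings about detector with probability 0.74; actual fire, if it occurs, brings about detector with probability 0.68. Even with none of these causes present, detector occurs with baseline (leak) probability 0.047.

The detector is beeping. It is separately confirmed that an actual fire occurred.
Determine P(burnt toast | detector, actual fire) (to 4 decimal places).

Under noisy-OR, P(detector | causes) = 1 − (1−0.047)·∏(1−qᵢ) over the active causes.
Numerator (weight on configurations with burnt toast): 0.92071·0.05 = 0.046036
Denominator P(detector | actual fire): 0.69504·0.95 + 0.92071·0.05 = 0.706324
P(burnt toast | detector, actual fire) = 0.046036/0.706324 ≈ 0.0652

P(burnt toast | detector, actual fire) ≈ 0.0652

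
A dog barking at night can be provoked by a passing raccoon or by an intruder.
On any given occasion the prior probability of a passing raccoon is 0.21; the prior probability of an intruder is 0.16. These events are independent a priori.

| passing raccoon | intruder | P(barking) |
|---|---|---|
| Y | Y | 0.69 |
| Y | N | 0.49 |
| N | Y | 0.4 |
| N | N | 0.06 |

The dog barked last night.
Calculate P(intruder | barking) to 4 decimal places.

Sum P(barking|·) weighted by the priors over the 4 (passing raccoon, intruder) configurations:
  P(barking) = 0.06×0.79×0.84 + 0.4×0.79×0.16 + 0.49×0.21×0.84 + 0.69×0.21×0.16
        = 0.039816 + 0.050560 + 0.086436 + 0.023184 = 0.199996
Keeping only the intruder-present terms gives 0.073744, so
  P(intruder | barking) = 0.073744 / 0.199996 ≈ 0.3687

P(intruder | barking) ≈ 0.3687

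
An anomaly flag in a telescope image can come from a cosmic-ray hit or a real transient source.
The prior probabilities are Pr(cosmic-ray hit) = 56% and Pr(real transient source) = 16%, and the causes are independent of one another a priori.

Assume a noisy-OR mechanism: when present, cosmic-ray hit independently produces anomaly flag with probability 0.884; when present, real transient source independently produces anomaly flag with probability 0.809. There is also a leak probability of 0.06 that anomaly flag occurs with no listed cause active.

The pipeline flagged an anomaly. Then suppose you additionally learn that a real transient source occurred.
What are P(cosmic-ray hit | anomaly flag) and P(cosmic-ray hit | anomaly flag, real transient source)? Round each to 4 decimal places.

Under noisy-OR, P(anomaly flag | causes) = 1 − (1−0.06)·∏(1−qᵢ) over the active causes.
By total probability over the 4 (cosmic-ray hit, real transient source) configurations:
  P(anomaly flag) = 0.06×0.44×0.84 + 0.82046×0.44×0.16 + 0.89096×0.56×0.84 + 0.979173×0.56×0.16
        = 0.022176 + 0.057760 + 0.419108 + 0.087734 = 0.586778
The terms with cosmic-ray hit present sum to 0.506842, so
  P(cosmic-ray hit | anomaly flag) = 0.506842 / 0.586778 ≈ 0.8638

Now condition on the additional information:
Sum P(anomaly flag|·) weighted by the priors over both values of cosmic-ray hit:
  P(anomaly flag | real transient source) = 0.82046·0.44 + 0.979173·0.56
        = 0.361002 + 0.548337 = 0.909339
The terms with cosmic-ray hit present sum to 0.548337, so
  P(cosmic-ray hit | anomaly flag, real transient source) = 0.548337 / 0.909339 ≈ 0.6030

P(cosmic-ray hit | anomaly flag) ≈ 0.8638; P(cosmic-ray hit | anomaly flag, real transient source) ≈ 0.6030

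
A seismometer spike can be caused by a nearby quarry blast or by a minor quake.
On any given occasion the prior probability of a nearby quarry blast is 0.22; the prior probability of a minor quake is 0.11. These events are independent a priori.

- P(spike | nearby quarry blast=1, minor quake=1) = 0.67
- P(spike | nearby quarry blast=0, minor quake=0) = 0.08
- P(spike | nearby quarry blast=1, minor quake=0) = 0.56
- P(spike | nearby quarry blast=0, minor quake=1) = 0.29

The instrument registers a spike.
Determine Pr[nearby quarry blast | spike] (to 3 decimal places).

Pr[nearby quarry blast | spike] ≈ 0.610

For the numerator, keep only nearby quarry blast=true terms: 0.109648 + 0.016214 = 0.125862
Denominator P(spike): 0.08·0.78·0.89 + 0.29·0.78·0.11 + 0.56·0.22·0.89 + 0.67·0.22·0.11 = 0.206280
Posterior = 0.125862 / 0.206280 ≈ 0.610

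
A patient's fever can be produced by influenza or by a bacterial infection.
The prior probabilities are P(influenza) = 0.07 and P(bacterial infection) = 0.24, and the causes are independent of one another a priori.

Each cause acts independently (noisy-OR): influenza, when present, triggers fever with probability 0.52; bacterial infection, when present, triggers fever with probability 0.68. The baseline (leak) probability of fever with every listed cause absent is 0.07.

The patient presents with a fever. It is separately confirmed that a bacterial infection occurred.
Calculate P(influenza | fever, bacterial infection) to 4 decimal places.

Under noisy-OR, P(fever | causes) = 1 − (1−0.07)·∏(1−qᵢ) over the active causes.
Numerator (weight on configurations with influenza): 0.857152×0.07 = 0.060001
The normalizing constant is 0.7024×0.93 + 0.857152×0.07 = 0.713233
Posterior = 0.060001 / 0.713233 ≈ 0.0841

P(influenza | fever, bacterial infection) ≈ 0.0841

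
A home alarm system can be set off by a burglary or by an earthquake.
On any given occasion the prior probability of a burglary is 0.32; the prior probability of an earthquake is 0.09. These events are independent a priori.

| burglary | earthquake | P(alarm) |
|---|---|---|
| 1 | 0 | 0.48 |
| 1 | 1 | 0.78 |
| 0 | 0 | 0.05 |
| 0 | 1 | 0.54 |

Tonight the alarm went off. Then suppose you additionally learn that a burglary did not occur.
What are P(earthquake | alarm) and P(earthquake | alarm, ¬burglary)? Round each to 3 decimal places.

P(earthquake | alarm) ≈ 0.245; P(earthquake | alarm, ¬burglary) ≈ 0.516

For the numerator, keep only earthquake=true terms: 0.033048 + 0.022464 = 0.055512
Normalizer over all consistent configurations: 0.05·0.68·0.91 + 0.54·0.68·0.09 + 0.48·0.32·0.91 + 0.78·0.32·0.09 = 0.226228
Posterior = 0.055512 / 0.226228 ≈ 0.245

Now condition on the additional information:
By total probability over both values of earthquake:
  P(alarm | ¬burglary) = 0.05×0.91 + 0.54×0.09
        = 0.045500 + 0.048600 = 0.094100
The terms with earthquake present sum to 0.048600, so
  P(earthquake | alarm, ¬burglary) = 0.048600 / 0.094100 ≈ 0.516
With burglary excluded, earthquake must carry more of the explanatory weight for the alarm.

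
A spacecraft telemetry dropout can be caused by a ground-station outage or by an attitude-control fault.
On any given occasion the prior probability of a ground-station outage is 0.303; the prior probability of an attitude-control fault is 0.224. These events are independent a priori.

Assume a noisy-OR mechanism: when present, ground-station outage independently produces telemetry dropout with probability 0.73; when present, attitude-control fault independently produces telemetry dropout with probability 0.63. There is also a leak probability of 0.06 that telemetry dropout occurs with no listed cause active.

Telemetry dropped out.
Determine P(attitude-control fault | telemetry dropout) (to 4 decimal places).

P(attitude-control fault | telemetry dropout) ≈ 0.4400

Under noisy-OR, P(telemetry dropout | causes) = 1 − (1−0.06)·∏(1−qᵢ) over the active causes.
Weight on attitude-control fault=true, given the evidence: 0.101827 + 0.061498 = 0.163325
Denominator P(telemetry dropout): 0.06×0.697×0.776 + 0.6522×0.697×0.224 + 0.7462×0.303×0.776 + 0.906094×0.303×0.224 = 0.371230
P(attitude-control fault | telemetry dropout) = 0.163325/0.371230 ≈ 0.4400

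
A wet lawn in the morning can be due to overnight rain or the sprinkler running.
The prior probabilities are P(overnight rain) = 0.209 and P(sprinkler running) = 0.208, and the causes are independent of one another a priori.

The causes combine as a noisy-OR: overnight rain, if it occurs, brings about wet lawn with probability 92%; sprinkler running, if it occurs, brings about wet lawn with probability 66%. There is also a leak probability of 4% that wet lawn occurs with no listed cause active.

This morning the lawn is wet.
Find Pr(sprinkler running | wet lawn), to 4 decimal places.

Under noisy-OR, P(wet lawn | causes) = 1 − (1−0.04)·∏(1−qᵢ) over the active causes.
P(wet lawn) = 0.04×0.791×0.792 + 0.6736×0.791×0.208 + 0.9232×0.209×0.792 + 0.973888×0.209×0.208 = 0.025059 + 0.110826 + 0.152815 + 0.042337 = 0.331037
Restricting to configurations with sprinkler running present: 0.110826 + 0.042337 = 0.153163.
Hence the posterior is 0.153163/0.331037 ≈ 0.4627.

Pr(sprinkler running | wet lawn) ≈ 0.4627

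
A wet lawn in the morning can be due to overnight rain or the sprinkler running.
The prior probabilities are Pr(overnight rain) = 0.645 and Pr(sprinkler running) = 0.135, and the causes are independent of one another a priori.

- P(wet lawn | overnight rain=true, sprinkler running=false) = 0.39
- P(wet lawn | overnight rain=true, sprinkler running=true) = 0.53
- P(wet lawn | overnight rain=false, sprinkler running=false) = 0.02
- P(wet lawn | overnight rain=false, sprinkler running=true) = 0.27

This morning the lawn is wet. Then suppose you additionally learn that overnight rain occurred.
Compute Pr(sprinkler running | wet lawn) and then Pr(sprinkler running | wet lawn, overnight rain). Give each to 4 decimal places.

Weight on sprinkler running=true, given the evidence: 0.012940 + 0.046150 = 0.059090
Denominator P(wet lawn): 0.02·0.355·0.865 + 0.27·0.355·0.135 + 0.39·0.645·0.865 + 0.53·0.645·0.135 = 0.282822
P(sprinkler running | wet lawn) = 0.059090/0.282822 ≈ 0.2089

Now condition on the additional information:
For the numerator, keep only sprinkler running=true terms: 0.53·0.135 = 0.071550
Normalizer over all consistent configurations: 0.39·0.865 + 0.53·0.135 = 0.408900
P(sprinkler running | wet lawn, overnight rain) = 0.071550/0.408900 ≈ 0.1750

Pr(sprinkler running | wet lawn) ≈ 0.2089; Pr(sprinkler running | wet lawn, overnight rain) ≈ 0.1750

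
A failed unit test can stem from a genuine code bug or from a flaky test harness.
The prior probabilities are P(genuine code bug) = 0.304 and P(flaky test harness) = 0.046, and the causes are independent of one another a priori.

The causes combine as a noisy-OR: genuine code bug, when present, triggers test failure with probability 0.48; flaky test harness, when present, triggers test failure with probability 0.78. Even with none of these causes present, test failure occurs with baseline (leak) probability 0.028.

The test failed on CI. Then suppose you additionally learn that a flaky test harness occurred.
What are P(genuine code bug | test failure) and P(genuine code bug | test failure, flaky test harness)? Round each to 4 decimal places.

Under noisy-OR, P(test failure | causes) = 1 − (1−0.028)·∏(1−qᵢ) over the active causes.
Numerator (weight on configurations with genuine code bug): 0.143430 + 0.012429 = 0.155859
Normalizer over all consistent configurations: 0.028·0.696·0.954 + 0.78616·0.696·0.046 + 0.49456·0.304·0.954 + 0.888803·0.304·0.046 = 0.199621
P(genuine code bug | test failure) = 0.155859/0.199621 ≈ 0.7808

Now also conditioning on flaky test harness=true:
P(test failure | flaky test harness) = 0.78616×0.696 + 0.888803×0.304 = 0.547167 + 0.270196 = 0.817363
Of this, 0.270196 comes from 0.888803×0.304 (the genuine code bug=true cases).
P(genuine code bug | test failure, flaky test harness) = 0.270196 / 0.817363 ≈ 0.3306

P(genuine code bug | test failure) ≈ 0.7808; P(genuine code bug | test failure, flaky test harness) ≈ 0.3306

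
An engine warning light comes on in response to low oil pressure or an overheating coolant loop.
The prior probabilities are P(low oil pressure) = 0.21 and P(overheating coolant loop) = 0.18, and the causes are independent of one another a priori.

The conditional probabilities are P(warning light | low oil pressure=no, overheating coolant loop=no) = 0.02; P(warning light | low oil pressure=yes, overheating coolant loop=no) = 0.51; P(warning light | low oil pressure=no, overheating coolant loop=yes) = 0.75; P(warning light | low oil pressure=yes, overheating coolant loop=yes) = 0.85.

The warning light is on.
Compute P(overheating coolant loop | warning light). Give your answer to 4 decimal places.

Numerator (weight on configurations with overheating coolant loop): 0.106650 + 0.032130 = 0.138780
The normalizing constant is 0.02×0.79×0.82 + 0.75×0.79×0.18 + 0.51×0.21×0.82 + 0.85×0.21×0.18 = 0.239558
Posterior = 0.138780 / 0.239558 ≈ 0.5793

P(overheating coolant loop | warning light) ≈ 0.5793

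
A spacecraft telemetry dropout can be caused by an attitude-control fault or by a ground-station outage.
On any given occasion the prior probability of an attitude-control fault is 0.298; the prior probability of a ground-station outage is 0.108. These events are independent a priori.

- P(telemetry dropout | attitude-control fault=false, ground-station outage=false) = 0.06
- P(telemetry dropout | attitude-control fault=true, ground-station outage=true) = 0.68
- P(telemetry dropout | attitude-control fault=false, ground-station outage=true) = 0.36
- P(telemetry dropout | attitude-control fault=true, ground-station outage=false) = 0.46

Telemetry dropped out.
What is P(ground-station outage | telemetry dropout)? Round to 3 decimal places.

P(ground-station outage | telemetry dropout) ≈ 0.235

P(telemetry dropout) = 0.06×0.702×0.892 + 0.36×0.702×0.108 + 0.46×0.298×0.892 + 0.68×0.298×0.108 = 0.037571 + 0.027294 + 0.122275 + 0.021885 = 0.209025
The ground-station outage-present share is 0.027294 + 0.021885 = 0.049179.
P(ground-station outage | telemetry dropout) = 0.049179 / 0.209025 ≈ 0.235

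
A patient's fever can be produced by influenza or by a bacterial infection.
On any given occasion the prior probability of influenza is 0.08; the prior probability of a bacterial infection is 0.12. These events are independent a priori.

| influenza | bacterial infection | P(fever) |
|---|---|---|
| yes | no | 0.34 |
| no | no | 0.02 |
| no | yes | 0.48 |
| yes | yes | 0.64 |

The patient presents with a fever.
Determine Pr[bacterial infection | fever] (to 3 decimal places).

Weight on bacterial infection=true, given the evidence: 0.052992 + 0.006144 = 0.059136
The normalizing constant is 0.02*0.92*0.88 + 0.48*0.92*0.12 + 0.34*0.08*0.88 + 0.64*0.08*0.12 = 0.099264
P(bacterial infection | fever) = 0.059136/0.099264 ≈ 0.596

Pr[bacterial infection | fever] ≈ 0.596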